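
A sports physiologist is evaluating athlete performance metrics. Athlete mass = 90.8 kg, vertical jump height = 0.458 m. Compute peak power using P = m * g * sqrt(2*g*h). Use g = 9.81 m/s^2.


sqrt(2 * 9.81 * 0.458) = sqrt(8.98596) = 2.997659 m/s
P = 90.8 * 9.81 * 2.997659
= 2670.16 W

2670.16 W


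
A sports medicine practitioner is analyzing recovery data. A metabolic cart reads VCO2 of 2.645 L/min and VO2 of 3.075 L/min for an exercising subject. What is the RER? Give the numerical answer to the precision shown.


RER = VCO2 / VO2 = 2.645 / 3.075 = 0.8602

0.8602


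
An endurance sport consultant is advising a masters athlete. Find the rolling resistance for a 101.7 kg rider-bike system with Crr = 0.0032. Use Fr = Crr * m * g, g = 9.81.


m * g = 101.7 * 9.81 = 997.677 N
Fr = 0.0032 * 997.677 = 3.193 N

3.193 N


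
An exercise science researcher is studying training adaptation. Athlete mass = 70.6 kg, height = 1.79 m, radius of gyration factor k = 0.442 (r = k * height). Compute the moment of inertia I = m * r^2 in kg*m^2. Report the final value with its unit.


r = k * height = 0.442 * 1.79 = 0.79118 m
r^2 = 0.79118^2 = 0.625966
I = 70.6 * 0.625966 = 44.193 kg*m^2

44.193 kg*m^2


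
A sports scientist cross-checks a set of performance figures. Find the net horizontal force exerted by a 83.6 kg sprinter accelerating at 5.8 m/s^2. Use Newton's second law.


Newton's second law: F = m * a
F = 83.6 * 5.8 = 484.88 N

484.88 N


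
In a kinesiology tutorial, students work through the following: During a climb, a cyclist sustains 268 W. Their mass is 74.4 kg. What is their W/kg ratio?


Power-to-weight = 268 W / 74.4 kg
= 3.602 W/kg

3.602 W/kg


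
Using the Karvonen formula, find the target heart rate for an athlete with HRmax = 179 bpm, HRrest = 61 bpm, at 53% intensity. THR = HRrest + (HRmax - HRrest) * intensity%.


HRR = 179 - 61 = 118
THR = 61 + 118 * 0.53
= 61 + 62.54
= 123.54 bpm

123.54 bpm


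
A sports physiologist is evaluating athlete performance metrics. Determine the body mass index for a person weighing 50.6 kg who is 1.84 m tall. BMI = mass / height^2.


BMI = mass / height^2
= 50.6 / 1.84^2
= 50.6 / 3.3856
= 14.95 kg/m^2

14.95 kg/m^2


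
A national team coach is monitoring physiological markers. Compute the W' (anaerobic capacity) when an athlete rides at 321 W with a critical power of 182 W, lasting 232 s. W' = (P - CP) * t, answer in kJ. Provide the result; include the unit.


Above-CP power = 139 W
Duration = 232 s
W' = 139 * 232 = 32248 J
Convert: 32248 / 1000 = 32.248 kJ

32.248 kJ


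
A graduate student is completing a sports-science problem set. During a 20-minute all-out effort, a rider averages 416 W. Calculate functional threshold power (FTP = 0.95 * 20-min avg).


FTP = 0.95 * 416
= 395.2 W

395.2 W


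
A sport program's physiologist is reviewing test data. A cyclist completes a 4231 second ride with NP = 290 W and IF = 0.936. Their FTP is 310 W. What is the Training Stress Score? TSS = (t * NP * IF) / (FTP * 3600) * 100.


t * NP * IF = 4231 * 290 * 0.936 = 1148462.64
FTP * 3600 = 1116000
TSS = (1148462.64 / 1116000) * 100 = 102.91

102.91 TSS


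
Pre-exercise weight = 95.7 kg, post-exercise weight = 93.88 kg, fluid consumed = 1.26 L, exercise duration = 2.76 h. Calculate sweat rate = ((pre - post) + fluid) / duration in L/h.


Weight loss = 95.7 - 93.88 = 1.82 kg (approx L)
Total sweat = 1.82 + 1.26 = 3.08 L
Sweat rate = 3.08 / 2.76 = 1.116 L/h

1.116 L/h


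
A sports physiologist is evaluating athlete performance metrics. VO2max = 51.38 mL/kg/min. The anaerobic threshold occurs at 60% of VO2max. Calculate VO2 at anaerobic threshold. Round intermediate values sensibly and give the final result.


AT fraction = 60 / 100 = 0.6
AT VO2 = 51.38 * 0.6
= 30.83 mL/kg/min

30.83 mL/kg/min


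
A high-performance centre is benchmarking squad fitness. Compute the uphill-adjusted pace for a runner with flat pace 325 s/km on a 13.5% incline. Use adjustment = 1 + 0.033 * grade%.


Adjustment factor = 1 + 0.033 * 13.5 = 1.4455
Grade-adjusted pace = 325 * 1.4455 = 469.79 s/km

469.79 s/km


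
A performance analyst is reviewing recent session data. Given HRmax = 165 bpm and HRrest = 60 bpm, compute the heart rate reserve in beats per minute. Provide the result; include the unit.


Heart rate reserve = maximum HR minus resting HR
HRR = 165 - 60 = 105 bpm

105 bpm


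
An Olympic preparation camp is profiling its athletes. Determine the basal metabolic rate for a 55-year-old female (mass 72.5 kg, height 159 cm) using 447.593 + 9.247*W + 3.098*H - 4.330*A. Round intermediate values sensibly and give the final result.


BMR = 447.593 + 9.247*72.5 + 3.098*159 - 4.330*55
= 1372.43 kcal/day

1372.43 kcal/day


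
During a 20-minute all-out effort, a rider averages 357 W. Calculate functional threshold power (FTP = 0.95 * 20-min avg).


FTP = 0.95 * 357
= 339.15 W

339.15 W


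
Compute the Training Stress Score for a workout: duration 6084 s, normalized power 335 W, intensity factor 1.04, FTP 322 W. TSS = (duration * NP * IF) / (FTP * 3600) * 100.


Product = 6084 * 335 * 1.04 = 2119665.6
Base = 322 * 3600 = 1159200
TSS = 2119665.6 / 1159200 * 100 = 182.86

182.86 TSS


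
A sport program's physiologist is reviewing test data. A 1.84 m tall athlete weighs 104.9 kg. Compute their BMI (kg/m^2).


height^2 = 3.3856 m^2
BMI = 104.9 / 3.3856 = 30.98 kg/m^2

30.98 kg/m^2


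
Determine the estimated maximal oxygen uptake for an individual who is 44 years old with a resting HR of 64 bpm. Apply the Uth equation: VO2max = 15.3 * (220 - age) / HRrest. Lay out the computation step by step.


HRmax = 220 - 44 = 176
VO2max = 15.3 * (176 / 64)
= 15.3 * 2.75
= 42.08 mL/kg/min

42.08 mL/kg/min


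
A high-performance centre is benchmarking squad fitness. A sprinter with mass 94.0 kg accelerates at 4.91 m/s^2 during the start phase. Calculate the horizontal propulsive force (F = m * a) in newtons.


F = m * a
= 94.0 * 4.91
= 461.54 N

461.54 N


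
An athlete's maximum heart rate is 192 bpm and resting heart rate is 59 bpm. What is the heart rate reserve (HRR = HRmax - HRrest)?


HRR = HRmax - HRrest
= 192 - 59
= 133 bpm

133 bpm


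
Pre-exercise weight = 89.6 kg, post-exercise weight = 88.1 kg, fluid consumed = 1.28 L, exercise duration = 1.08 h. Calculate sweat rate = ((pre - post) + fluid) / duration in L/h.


Weight loss = 89.6 - 88.1 = 1.5 kg (approx L)
Total sweat = 1.5 + 1.28 = 2.78 L
Sweat rate = 2.78 / 1.08 = 2.574 L/h

2.574 L/h


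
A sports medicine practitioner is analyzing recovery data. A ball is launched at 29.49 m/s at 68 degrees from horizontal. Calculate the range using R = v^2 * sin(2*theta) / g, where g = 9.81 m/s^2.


sin(2 * 68) = sin(136) = 0.694658
v^2 = 29.49^2 = 869.6601
R = 869.6601 * 0.694658 / 9.81
= 61.582 m

61.582 m


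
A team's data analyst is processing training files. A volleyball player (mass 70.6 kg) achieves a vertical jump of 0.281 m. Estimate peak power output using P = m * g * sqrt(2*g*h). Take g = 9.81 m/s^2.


2 * g * h = 2 * 9.81 * 0.281 = 5.51322
sqrt(5.51322) = 2.348025 m/s
P = 70.6 * 9.81 * 2.348025 = 1626.21 W

1626.21 W


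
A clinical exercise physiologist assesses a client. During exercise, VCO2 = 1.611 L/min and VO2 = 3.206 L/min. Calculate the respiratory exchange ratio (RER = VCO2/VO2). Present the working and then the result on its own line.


RER = VCO2 / VO2
= 1.611 / 3.206
= 0.5025

0.5025


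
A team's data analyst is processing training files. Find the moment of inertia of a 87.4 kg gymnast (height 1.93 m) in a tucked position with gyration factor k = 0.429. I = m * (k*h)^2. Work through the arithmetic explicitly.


Radius of gyration = 0.429 * 1.93 = 0.82797 m
I = 87.4 * 0.82797^2
= 87.4 * 0.685534
= 59.916 kg*m^2

59.916 kg*m^2


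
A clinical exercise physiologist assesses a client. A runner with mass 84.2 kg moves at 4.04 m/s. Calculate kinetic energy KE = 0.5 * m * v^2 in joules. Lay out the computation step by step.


v^2 = 4.04^2 = 16.3216
KE = 0.5 * 84.2 * 16.3216
= 687.14 J

687.14 J


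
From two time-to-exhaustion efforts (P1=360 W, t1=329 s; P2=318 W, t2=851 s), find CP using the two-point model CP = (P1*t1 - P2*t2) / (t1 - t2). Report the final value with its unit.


Work in trial 1 = 118440 J
Work in trial 2 = 270618 J
Delta work = -152178 J
Delta time = -522 s
CP = -152178 / -522 = 291.53 W

291.53 W


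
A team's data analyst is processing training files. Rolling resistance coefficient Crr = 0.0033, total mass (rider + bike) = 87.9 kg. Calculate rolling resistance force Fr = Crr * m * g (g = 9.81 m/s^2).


Fr = Crr * m * g
= 0.0033 * 87.9 * 9.81
= 2.846 N

2.846 N


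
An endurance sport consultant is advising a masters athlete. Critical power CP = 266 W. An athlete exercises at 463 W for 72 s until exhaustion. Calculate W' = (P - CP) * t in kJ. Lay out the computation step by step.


P - CP = 463 - 266 = 197 W
W' = 197 * 72 = 14184 J
= 14184 / 1000 = 14.184 kJ

14.184 kJ


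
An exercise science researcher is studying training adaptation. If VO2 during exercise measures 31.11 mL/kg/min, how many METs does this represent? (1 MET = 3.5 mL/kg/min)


METs = VO2 / 3.5 = 31.11 / 3.5 = 8.89

8.89 METs


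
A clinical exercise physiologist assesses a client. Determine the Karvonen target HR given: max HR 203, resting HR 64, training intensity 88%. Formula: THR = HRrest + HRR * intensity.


HRR = HRmax - HRrest = 203 - 64 = 139
THR = 64 + 139 * 0.88
= 186.32 bpm

186.32 bpm


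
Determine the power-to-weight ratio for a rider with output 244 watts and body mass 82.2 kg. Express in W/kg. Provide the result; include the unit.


P/W = 244 / 82.2 = 2.968 W/kg

2.968 W/kg


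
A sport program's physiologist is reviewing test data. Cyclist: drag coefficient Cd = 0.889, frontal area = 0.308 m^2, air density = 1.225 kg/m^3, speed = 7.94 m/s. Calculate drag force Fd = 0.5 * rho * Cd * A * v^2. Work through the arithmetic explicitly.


v^2 = 7.94^2 = 63.0436
Fd = 0.5 * 1.225 * 0.889 * 0.308 * 63.0436
= 10.573 N

10.573 N


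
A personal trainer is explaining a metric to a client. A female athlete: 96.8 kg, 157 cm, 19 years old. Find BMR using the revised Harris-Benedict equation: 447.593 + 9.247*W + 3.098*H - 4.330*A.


Intercept = 447.593
Weight contribution = 9.247 * 96.8 = 895.1096
Height contribution = 3.098 * 157 = 486.386
Age contribution = 4.33 * 19 = 82.27
BMR = 447.593 + 895.1096 + 486.386 - 82.27
= 1746.82 kcal/day

1746.82 kcal/day


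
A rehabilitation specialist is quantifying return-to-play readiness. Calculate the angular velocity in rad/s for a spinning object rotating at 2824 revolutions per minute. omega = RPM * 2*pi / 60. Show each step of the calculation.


omega = RPM * 2*pi / 60
= 2824 * 6.28318531 / 60
= 295.729 rad/s

295.729 rad/s


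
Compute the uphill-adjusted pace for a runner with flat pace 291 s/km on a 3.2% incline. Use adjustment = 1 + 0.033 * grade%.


Adjustment factor = 1 + 0.033 * 3.2 = 1.1056
Grade-adjusted pace = 291 * 1.1056 = 321.73 s/km

321.73 s/km


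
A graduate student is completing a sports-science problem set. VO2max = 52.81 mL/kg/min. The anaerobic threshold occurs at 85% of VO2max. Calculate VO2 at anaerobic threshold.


AT fraction = 85 / 100 = 0.85
AT VO2 = 52.81 * 0.85
= 44.89 mL/kg/min

44.89 mL/kg/min


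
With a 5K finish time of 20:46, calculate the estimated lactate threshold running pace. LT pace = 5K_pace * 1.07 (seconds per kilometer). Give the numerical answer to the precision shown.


Race duration = 1246 s for 5 km
Average pace = 1246 / 5 = 249.2 s/km
LT pace = 249.2 * 1.07
= 266.64 s/km

266.64 s/km


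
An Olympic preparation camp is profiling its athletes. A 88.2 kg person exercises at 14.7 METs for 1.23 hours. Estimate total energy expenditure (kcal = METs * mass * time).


Energy = METs * mass(kg) * time(h)
= 14.7 * 88.2 * 1.23
= 1594.74 kcal

1594.74 kcal


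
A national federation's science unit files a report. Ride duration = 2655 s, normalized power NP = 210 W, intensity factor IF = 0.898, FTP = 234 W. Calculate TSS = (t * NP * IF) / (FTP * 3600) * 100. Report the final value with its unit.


Numerator = 2655 * 210 * 0.898 = 500679.9
Denominator = 234 * 3600 = 842400
TSS = 500679.9 / 842400 * 100
= 59.43

59.43 TSS


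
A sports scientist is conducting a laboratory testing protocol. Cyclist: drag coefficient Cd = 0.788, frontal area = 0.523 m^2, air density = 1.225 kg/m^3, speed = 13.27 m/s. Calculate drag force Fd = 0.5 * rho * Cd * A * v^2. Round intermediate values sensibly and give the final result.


v^2 = 13.27^2 = 176.0929
Fd = 0.5 * 1.225 * 0.788 * 0.523 * 176.0929
= 44.45 N

44.45 N


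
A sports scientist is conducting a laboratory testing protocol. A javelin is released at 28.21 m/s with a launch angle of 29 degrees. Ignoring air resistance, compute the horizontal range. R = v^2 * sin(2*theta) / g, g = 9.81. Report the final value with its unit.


Launch speed squared = 795.8041
sin(2 * 29 deg) = 0.848048
Range = 795.8041 * 0.848048 / 9.81
= 68.795 m

68.795 m


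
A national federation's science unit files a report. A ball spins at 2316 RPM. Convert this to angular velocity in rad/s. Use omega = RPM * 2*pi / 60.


omega = 2316 * 2 * pi / 60
= 2316 * 6.28318531 / 60
= 14551.857 / 60
= 242.531 rad/s

242.531 rad/s


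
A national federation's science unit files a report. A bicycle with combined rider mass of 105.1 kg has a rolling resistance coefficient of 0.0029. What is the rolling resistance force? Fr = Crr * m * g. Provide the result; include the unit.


Fr = 0.0029 * 105.1 * 9.81
= 0.30479 * 9.81
= 2.99 N

2.99 N


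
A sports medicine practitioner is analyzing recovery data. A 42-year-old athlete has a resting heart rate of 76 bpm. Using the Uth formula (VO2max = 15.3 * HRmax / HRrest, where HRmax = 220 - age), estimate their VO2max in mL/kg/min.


HRmax = 220 - 42 = 178 bpm
Ratio = HRmax / HRrest = 178 / 76 = 2.3421
VO2max = 15.3 * 2.3421 = 35.83 mL/kg/min

35.83 mL/kg/min


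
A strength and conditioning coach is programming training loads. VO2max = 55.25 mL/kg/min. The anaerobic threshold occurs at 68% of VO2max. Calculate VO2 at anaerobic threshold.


AT fraction = 68 / 100 = 0.68
AT VO2 = 55.25 * 0.68
= 37.57 mL/kg/min

37.57 mL/kg/min


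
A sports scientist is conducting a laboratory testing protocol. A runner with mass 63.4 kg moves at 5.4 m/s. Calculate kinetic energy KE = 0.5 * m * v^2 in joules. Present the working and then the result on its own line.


v^2 = 5.4^2 = 29.16
KE = 0.5 * 63.4 * 29.16
= 924.37 J

924.37 J


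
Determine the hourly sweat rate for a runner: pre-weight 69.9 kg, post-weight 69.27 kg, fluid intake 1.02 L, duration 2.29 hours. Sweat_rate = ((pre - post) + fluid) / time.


Mass lost = 69.9 - 69.27 = 0.63 kg
Add fluid consumed: 0.63 + 1.02 = 1.65 L total sweat
Sweat rate = 1.65 / 2.29 = 0.721 L/h

0.721 L/h


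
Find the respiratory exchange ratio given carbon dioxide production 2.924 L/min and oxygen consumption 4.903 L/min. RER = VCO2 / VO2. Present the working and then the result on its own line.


VCO2 = 2.924 L/min
VO2 = 4.903 L/min
RER = 2.924 / 4.903 = 0.5964

0.5964


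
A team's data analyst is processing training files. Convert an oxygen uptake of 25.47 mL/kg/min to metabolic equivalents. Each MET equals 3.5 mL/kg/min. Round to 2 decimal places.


One MET = 3.5 mL/kg/min
Number of METs = 25.47 / 3.5
= 7.28 METs

7.28 METs


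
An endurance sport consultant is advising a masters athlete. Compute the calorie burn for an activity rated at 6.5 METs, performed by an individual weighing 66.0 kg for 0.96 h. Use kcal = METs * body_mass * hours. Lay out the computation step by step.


Product of METs and mass = 6.5 * 66.0 = 429.0
Total kcal = 429.0 * 0.96 = 411.84 kcal

411.84 kcal


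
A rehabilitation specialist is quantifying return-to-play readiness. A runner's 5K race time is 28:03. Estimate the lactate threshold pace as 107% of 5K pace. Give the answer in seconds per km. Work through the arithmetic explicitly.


Total race time = 28*60 + 3 = 1683 seconds
5K pace = 1683 / 5 = 336.6 sec/km
LT pace = 336.6 * 1.07 = 360.16 sec/km

360.16 s/km


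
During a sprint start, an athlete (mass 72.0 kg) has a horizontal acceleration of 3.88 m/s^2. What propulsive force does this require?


Propulsive force = mass * acceleration
= 72.0 kg * 3.88 m/s^2
= 279.36 N

279.36 N


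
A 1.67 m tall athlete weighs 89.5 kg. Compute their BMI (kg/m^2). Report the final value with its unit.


height^2 = 2.7889 m^2
BMI = 89.5 / 2.7889 = 32.09 kg/m^2

32.09 kg/m^2


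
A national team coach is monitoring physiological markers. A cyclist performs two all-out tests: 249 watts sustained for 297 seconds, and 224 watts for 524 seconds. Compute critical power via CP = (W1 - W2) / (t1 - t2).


W1 = P1 * t1 = 249 * 297 = 73953 J
W2 = P2 * t2 = 224 * 524 = 117376 J
CP = (73953 - 117376) / (297 - 524)
= 191.29 W

191.29 W


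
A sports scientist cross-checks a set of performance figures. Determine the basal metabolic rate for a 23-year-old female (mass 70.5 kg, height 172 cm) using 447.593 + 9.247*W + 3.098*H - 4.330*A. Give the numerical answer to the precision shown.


BMR = 447.593 + 9.247*70.5 + 3.098*172 - 4.330*23
= 1532.77 kcal/day

1532.77 kcal/day


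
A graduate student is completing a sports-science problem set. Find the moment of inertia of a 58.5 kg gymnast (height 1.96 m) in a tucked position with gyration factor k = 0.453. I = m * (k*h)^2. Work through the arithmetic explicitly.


Radius of gyration = 0.453 * 1.96 = 0.88788 m
I = 58.5 * 0.88788^2
= 58.5 * 0.788331
= 46.117 kg*m^2

46.117 kg*m^2


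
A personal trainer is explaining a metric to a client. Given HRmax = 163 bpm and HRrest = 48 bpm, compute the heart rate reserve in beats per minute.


Heart rate reserve = maximum HR minus resting HR
HRR = 163 - 48 = 115 bpm

115 bpm


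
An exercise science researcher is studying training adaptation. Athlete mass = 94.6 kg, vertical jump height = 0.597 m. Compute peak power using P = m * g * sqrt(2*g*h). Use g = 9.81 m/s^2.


sqrt(2 * 9.81 * 0.597) = sqrt(11.71314) = 3.422446 m/s
P = 94.6 * 9.81 * 3.422446
= 3176.12 W

3176.12 W


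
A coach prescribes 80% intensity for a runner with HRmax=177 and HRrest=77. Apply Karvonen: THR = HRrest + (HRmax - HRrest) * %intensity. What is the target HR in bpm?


Heart rate reserve = 177 - 77 = 100
Intensity fraction = 80 / 100 = 0.8
THR = 77 + 100 * 0.8 = 157.0 bpm

157.0 bpm


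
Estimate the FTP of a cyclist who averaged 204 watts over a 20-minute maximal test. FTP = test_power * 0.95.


FTP = 204 * 0.95 = 193.8 W

193.8 W


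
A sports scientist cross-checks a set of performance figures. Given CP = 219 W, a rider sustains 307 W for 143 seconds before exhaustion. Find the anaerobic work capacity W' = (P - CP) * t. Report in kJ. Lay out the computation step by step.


Excess power = 307 - 219 = 88 W
Work above CP = 88 * 143 = 12584 J
W' = 12.584 kJ

12.584 kJ


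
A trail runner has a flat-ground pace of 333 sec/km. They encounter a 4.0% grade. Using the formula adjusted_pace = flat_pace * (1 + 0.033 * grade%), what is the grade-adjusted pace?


Grade factor = 1 + 0.033 * 4.0 = 1.132
Adjusted = 333 * 1.132 = 376.96 sec/km

376.96 s/km


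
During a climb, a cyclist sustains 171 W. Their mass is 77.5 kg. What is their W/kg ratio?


Power-to-weight = 171 W / 77.5 kg
= 2.206 W/kg

2.206 W/kg


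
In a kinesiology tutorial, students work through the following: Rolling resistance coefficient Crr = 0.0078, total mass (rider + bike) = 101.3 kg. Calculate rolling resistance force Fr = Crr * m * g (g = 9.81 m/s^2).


Fr = Crr * m * g
= 0.0078 * 101.3 * 9.81
= 7.751 N

7.751 N


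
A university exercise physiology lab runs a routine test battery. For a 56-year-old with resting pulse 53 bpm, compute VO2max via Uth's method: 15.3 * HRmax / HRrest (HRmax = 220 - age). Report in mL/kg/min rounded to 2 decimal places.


Step 1: HRmax = 220 - 56 = 164 bpm
Step 2: Ratio = 164 / 53 = 3.0943
Step 3: VO2max = 15.3 * 3.0943 = 47.34 mL/kg/min

47.34 mL/kg/min


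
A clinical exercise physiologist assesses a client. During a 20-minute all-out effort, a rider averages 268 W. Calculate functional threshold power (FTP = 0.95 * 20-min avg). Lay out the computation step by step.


FTP = 0.95 * 268
= 254.6 W

254.6 W


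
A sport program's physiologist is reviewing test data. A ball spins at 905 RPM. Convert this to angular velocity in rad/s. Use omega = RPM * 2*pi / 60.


omega = 905 * 2 * pi / 60
= 905 * 6.28318531 / 60
= 5686.283 / 60
= 94.771 rad/s

94.771 rad/s


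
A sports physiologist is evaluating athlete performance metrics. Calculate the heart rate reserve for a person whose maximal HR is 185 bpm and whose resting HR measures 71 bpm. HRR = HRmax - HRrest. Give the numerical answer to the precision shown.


HRmax = 185 bpm
HRrest = 71 bpm
HRR = 185 - 71 = 114 bpm

114 bpm


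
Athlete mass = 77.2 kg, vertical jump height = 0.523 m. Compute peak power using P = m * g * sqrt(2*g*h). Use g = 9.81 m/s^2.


sqrt(2 * 9.81 * 0.523) = sqrt(10.26126) = 3.20332 m/s
P = 77.2 * 9.81 * 3.20332
= 2425.98 W

2425.98 W


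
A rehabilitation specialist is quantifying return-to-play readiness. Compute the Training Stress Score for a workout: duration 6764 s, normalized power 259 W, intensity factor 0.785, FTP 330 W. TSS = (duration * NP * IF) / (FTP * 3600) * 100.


Product = 6764 * 259 * 0.785 = 1375222.66
Base = 330 * 3600 = 1188000
TSS = 1375222.66 / 1188000 * 100 = 115.76

115.76 TSS


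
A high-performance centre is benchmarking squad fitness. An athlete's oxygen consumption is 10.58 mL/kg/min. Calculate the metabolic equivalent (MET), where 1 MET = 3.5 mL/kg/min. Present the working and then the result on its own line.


MET = VO2 / 3.5
= 10.58 / 3.5
= 3.02 METs

3.02 METs


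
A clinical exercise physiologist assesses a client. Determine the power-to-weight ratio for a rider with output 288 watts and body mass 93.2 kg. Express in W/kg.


P/W = 288 / 93.2 = 3.09 W/kg

3.09 W/kg


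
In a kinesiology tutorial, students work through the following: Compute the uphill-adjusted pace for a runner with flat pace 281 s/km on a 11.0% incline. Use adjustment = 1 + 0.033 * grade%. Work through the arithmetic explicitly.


Adjustment factor = 1 + 0.033 * 11.0 = 1.363
Grade-adjusted pace = 281 * 1.363 = 383.0 s/km

383.0 s/km


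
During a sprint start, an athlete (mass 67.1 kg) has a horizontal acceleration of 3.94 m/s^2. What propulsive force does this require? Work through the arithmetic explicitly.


Propulsive force = mass * acceleration
= 67.1 kg * 3.94 m/s^2
= 264.37 N

264.37 N


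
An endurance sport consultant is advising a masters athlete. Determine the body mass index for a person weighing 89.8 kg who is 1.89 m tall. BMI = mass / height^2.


BMI = mass / height^2
= 89.8 / 1.89^2
= 89.8 / 3.5721
= 25.14 kg/m^2

25.14 kg/m^2


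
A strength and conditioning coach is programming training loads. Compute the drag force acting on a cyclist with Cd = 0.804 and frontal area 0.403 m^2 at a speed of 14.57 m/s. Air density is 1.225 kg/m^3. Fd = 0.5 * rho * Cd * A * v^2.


Step 1: v^2 = 212.2849
Step 2: Fd = 0.5 * 1.225 * 0.804 * 0.403 * 212.2849
= 42.129 N

42.129 N


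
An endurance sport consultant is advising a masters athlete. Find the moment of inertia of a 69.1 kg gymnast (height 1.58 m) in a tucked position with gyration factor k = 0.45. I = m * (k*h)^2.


Radius of gyration = 0.45 * 1.58 = 0.711 m
I = 69.1 * 0.711^2
= 69.1 * 0.505521
= 34.932 kg*m^2

34.932 kg*m^2


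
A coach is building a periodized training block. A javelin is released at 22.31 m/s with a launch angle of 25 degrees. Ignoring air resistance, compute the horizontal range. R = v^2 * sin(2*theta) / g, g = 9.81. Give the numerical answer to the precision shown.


Launch speed squared = 497.7361
sin(2 * 25 deg) = 0.766044
Range = 497.7361 * 0.766044 / 9.81
= 38.867 m

38.867 m


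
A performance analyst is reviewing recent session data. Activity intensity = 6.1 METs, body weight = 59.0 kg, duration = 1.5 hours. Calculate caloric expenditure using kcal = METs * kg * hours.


kcal = 6.1 * 59.0 * 1.5
= 359.9 * 1.5
= 539.85 kcal

539.85 kcal


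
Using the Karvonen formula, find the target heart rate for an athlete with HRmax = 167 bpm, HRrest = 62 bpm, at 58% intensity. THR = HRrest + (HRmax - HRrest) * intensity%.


HRR = 167 - 62 = 105
THR = 62 + 105 * 0.58
= 62 + 60.9
= 122.9 bpm

122.9 bpm


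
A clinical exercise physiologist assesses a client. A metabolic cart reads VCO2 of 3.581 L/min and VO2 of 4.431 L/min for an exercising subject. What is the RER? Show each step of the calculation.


RER = VCO2 / VO2 = 3.581 / 4.431 = 0.8082

0.8082


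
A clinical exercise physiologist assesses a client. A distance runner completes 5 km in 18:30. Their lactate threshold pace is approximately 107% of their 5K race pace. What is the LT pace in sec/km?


Convert to seconds: 18 min 30 s = 1110 s
Pace per km = 1110 / 5 = 222.0 s/km
LT pace = 222.0 * 1.07 = 237.54 s/km

237.54 s/km


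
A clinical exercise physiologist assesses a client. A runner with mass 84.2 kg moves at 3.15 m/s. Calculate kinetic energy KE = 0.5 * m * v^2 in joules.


v^2 = 3.15^2 = 9.9225
KE = 0.5 * 84.2 * 9.9225
= 417.74 J

417.74 J


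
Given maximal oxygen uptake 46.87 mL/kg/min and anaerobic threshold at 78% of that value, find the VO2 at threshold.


Percentage as decimal = 0.78
VO2 at AT = 46.87 * 0.78 = 36.56 mL/kg/min

36.56 mL/kg/min


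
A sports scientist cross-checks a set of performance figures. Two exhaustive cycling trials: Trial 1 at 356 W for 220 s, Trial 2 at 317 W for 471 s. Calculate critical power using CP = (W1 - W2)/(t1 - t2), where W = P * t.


W1 = 356 * 220 = 78320 J
W2 = 317 * 471 = 149307 J
CP = (78320 - 149307) / (220 - 471)
= -70987 / -251
= 282.82 W

282.82 W


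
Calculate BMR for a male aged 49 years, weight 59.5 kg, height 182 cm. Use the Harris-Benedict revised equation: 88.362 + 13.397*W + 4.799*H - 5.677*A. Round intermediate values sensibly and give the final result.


Substituting values:
W term = 13.397 * 59.5 = 797.1215
H term = 4.799 * 182 = 873.418
A term = 5.677 * 49 = 278.173
BMR = 1480.73 kcal/day

1480.73 kcal/day


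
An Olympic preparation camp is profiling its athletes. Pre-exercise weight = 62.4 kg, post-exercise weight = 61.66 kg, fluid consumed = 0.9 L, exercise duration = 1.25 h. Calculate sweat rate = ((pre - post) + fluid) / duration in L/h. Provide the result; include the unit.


Weight loss = 62.4 - 61.66 = 0.74 kg (approx L)
Total sweat = 0.74 + 0.9 = 1.64 L
Sweat rate = 1.64 / 1.25 = 1.312 L/h

1.312 L/h


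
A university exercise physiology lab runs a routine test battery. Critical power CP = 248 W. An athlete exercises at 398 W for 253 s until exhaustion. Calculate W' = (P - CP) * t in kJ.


P - CP = 398 - 248 = 150 W
W' = 150 * 253 = 37950 J
= 37950 / 1000 = 37.95 kJ

37.95 kJ


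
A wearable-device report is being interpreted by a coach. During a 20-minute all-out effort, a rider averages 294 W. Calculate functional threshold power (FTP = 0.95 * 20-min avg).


FTP = 0.95 * 294
= 279.3 W

279.3 W


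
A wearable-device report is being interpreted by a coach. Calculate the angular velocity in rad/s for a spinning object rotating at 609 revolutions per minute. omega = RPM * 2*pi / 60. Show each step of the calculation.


omega = RPM * 2*pi / 60
= 609 * 6.28318531 / 60
= 63.774 rad/s

63.774 rad/s


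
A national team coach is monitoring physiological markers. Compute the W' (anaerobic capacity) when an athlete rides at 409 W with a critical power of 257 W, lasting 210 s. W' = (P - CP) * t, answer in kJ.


Above-CP power = 152 W
Duration = 210 s
W' = 152 * 210 = 31920 J
Convert: 31920 / 1000 = 31.92 kJ

31.92 kJ


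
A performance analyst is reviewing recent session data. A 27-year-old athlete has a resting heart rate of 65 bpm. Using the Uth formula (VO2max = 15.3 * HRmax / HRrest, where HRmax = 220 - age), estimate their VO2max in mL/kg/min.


HRmax = 220 - 27 = 193 bpm
Ratio = HRmax / HRrest = 193 / 65 = 2.9692
VO2max = 15.3 * 2.9692 = 45.43 mL/kg/min

45.43 mL/kg/min


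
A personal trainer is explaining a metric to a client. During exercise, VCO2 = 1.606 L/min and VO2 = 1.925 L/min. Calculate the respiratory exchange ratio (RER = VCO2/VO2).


RER = VCO2 / VO2
= 1.606 / 1.925
= 0.8343

0.8343


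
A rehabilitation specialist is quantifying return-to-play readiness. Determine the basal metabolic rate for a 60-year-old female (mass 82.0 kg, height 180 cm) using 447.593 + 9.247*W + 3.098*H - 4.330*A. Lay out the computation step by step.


BMR = 447.593 + 9.247*82.0 + 3.098*180 - 4.330*60
= 1503.69 kcal/day

1503.69 kcal/day


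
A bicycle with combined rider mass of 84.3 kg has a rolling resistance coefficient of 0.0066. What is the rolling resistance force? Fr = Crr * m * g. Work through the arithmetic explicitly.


Fr = 0.0066 * 84.3 * 9.81
= 0.55638 * 9.81
= 5.458 N

5.458 N


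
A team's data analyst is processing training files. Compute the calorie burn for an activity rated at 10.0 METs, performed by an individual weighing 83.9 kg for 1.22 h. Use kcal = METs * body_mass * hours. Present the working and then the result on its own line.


Product of METs and mass = 10.0 * 83.9 = 839.0
Total kcal = 839.0 * 1.22 = 1023.58 kcal

1023.58 kcal


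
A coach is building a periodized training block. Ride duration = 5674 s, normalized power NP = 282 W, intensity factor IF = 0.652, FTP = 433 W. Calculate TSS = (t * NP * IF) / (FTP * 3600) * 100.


Numerator = 5674 * 282 * 0.652 = 1043244.336
Denominator = 433 * 3600 = 1558800
TSS = 1043244.336 / 1558800 * 100
= 66.93

66.93 TSS


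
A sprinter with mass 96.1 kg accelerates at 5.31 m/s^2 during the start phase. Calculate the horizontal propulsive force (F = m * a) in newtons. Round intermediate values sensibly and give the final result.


F = m * a
= 96.1 * 5.31
= 510.29 N

510.29 N


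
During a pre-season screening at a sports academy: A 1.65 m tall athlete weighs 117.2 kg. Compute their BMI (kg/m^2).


height^2 = 2.7225 m^2
BMI = 117.2 / 2.7225 = 43.05 kg/m^2

43.05 kg/m^2


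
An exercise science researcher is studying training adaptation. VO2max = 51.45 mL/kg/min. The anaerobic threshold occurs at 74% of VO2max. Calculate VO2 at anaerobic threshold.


AT fraction = 74 / 100 = 0.74
AT VO2 = 51.45 * 0.74
= 38.07 mL/kg/min

38.07 mL/kg/min


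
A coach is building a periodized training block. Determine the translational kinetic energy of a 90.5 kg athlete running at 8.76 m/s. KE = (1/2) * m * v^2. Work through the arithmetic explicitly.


KE = 0.5 * m * v^2
= 0.5 * 90.5 * 8.76^2
= 0.5 * 90.5 * 76.7376
= 3472.38 J

3472.38 J


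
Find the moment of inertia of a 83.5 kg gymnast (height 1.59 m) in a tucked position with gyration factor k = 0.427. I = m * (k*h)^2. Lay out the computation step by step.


Radius of gyration = 0.427 * 1.59 = 0.67893 m
I = 83.5 * 0.67893^2
= 83.5 * 0.460946
= 38.489 kg*m^2

38.489 kg*m^2


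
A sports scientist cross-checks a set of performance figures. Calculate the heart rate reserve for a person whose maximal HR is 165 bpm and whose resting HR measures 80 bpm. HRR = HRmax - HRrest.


HRmax = 165 bpm
HRrest = 80 bpm
HRR = 165 - 80 = 85 bpm

85 bpm


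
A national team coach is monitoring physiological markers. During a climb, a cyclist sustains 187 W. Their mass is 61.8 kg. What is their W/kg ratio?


Power-to-weight = 187 W / 61.8 kg
= 3.026 W/kg

3.026 W/kg


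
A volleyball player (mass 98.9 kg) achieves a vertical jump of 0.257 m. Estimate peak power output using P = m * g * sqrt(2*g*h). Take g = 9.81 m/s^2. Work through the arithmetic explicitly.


2 * g * h = 2 * 9.81 * 0.257 = 5.04234
sqrt(5.04234) = 2.245516 m/s
P = 98.9 * 9.81 * 2.245516 = 2178.62 W

2178.62 W


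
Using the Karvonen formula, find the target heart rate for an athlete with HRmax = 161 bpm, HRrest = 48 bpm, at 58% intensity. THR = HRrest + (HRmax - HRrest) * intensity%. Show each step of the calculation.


HRR = 161 - 48 = 113
THR = 48 + 113 * 0.58
= 48 + 65.54
= 113.54 bpm

113.54 bpm


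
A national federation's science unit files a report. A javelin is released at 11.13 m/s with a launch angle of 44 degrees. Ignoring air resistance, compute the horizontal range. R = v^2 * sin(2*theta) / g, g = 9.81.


Launch speed squared = 123.8769
sin(2 * 44 deg) = 0.999391
Range = 123.8769 * 0.999391 / 9.81
= 12.62 m

12.62 m


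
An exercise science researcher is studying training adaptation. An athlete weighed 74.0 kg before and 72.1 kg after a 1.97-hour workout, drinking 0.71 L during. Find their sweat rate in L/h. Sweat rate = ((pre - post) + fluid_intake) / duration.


Body mass change = 1.9 kg
Total sweat loss = 1.9 + 0.71 = 2.61 L
Rate = 2.61 / 1.97 = 1.325 L/h

1.325 L/h


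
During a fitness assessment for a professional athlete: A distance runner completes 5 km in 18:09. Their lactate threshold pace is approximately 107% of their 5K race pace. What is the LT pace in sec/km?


Convert to seconds: 18 min 9 s = 1089 s
Pace per km = 1089 / 5 = 217.8 s/km
LT pace = 217.8 * 1.07 = 233.05 s/km

233.05 s/km


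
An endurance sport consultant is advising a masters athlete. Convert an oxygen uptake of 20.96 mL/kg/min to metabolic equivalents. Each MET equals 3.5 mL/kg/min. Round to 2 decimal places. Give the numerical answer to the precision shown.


One MET = 3.5 mL/kg/min
Number of METs = 20.96 / 3.5
= 5.99 METs

5.99 METs


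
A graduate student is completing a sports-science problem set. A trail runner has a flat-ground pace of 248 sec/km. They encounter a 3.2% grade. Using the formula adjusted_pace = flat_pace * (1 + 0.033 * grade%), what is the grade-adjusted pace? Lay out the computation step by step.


Grade factor = 1 + 0.033 * 3.2 = 1.1056
Adjusted = 248 * 1.1056 = 274.19 sec/km

274.19 s/km


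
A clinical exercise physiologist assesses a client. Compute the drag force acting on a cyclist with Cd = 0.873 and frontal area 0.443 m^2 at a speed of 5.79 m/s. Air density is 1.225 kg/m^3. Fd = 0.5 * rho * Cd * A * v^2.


Step 1: v^2 = 33.5241
Step 2: Fd = 0.5 * 1.225 * 0.873 * 0.443 * 33.5241
= 7.941 N

7.941 N


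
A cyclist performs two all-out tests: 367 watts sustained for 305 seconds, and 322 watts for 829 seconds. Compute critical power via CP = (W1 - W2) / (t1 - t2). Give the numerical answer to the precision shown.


W1 = P1 * t1 = 367 * 305 = 111935 J
W2 = P2 * t2 = 322 * 829 = 266938 J
CP = (111935 - 266938) / (305 - 829)
= 295.81 W

295.81 W


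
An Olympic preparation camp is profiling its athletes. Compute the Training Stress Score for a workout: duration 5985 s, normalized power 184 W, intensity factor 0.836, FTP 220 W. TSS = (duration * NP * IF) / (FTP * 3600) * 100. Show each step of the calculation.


Product = 5985 * 184 * 0.836 = 920636.64
Base = 220 * 3600 = 792000
TSS = 920636.64 / 792000 * 100 = 116.24

116.24 TSS


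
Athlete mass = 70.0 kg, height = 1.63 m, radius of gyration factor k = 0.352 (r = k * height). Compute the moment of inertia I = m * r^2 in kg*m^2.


r = k * height = 0.352 * 1.63 = 0.57376 m
r^2 = 0.57376^2 = 0.329201
I = 70.0 * 0.329201 = 23.044 kg*m^2

23.044 kg*m^2


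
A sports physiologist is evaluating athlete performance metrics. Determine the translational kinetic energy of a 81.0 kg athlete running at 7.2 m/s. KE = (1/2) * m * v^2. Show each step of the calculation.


KE = 0.5 * m * v^2
= 0.5 * 81.0 * 7.2^2
= 0.5 * 81.0 * 51.84
= 2099.52 J

2099.52 J


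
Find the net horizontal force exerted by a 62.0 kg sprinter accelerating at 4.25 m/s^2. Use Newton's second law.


Newton's second law: F = m * a
F = 62.0 * 4.25 = 263.5 N

263.5 N


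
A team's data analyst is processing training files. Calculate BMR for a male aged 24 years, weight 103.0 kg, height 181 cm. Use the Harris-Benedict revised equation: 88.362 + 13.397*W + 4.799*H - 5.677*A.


Substituting values:
W term = 13.397 * 103.0 = 1379.891
H term = 4.799 * 181 = 868.619
A term = 5.677 * 24 = 136.248
BMR = 2200.62 kcal/day

2200.62 kcal/day


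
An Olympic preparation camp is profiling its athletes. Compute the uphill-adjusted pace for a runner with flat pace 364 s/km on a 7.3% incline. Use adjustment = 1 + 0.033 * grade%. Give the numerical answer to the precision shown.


Adjustment factor = 1 + 0.033 * 7.3 = 1.2409
Grade-adjusted pace = 364 * 1.2409 = 451.69 s/km

451.69 s/km


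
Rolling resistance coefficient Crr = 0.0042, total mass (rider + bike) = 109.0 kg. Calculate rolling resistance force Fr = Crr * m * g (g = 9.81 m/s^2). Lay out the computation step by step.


Fr = Crr * m * g
= 0.0042 * 109.0 * 9.81
= 4.491 N

4.491 N


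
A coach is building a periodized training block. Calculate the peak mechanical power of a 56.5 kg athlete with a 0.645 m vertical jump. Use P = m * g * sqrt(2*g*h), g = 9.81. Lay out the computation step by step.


First, sqrt(2gh) = sqrt(2 * 9.81 * 0.645)
= sqrt(12.6549) = 3.557373 m/s
Power = 56.5 * 9.81 * 3.557373 = 1971.73 W

1971.73 W


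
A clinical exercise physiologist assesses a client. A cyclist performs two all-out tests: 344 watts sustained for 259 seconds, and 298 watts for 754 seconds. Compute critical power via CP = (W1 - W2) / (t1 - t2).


W1 = P1 * t1 = 344 * 259 = 89096 J
W2 = P2 * t2 = 298 * 754 = 224692 J
CP = (89096 - 224692) / (259 - 754)
= 273.93 W

273.93 W


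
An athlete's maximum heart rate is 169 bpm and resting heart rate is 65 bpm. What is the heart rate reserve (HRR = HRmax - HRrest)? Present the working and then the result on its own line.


HRR = HRmax - HRrest
= 169 - 65
= 104 bpm

104 bpm


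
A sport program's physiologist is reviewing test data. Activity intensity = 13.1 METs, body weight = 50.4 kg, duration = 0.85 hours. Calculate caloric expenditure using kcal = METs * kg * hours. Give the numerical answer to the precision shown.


kcal = 13.1 * 50.4 * 0.85
= 660.24 * 0.85
= 561.2 kcal

561.2 kcal


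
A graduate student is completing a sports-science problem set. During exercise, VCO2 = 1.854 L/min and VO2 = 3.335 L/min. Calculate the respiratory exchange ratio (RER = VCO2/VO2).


RER = VCO2 / VO2
= 1.854 / 3.335
= 0.5559

0.5559


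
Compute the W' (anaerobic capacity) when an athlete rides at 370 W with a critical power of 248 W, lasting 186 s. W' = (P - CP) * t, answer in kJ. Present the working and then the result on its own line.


Above-CP power = 122 W
Duration = 186 s
W' = 122 * 186 = 22692 J
Convert: 22692 / 1000 = 22.692 kJ

22.692 kJ


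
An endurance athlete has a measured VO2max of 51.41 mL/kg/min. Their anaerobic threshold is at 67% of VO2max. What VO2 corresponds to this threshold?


Anaerobic threshold VO2 = VO2max * 67%
= 51.41 * 0.67
= 34.44 mL/kg/min

34.44 mL/kg/min


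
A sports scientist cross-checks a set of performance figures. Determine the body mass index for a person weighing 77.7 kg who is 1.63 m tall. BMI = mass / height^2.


BMI = mass / height^2
= 77.7 / 1.63^2
= 77.7 / 2.6569
= 29.24 kg/m^2

29.24 kg/m^2


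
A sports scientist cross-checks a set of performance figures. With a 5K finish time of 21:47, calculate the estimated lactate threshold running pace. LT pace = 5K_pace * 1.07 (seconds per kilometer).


Race duration = 1307 s for 5 km
Average pace = 1307 / 5 = 261.4 s/km
LT pace = 261.4 * 1.07
= 279.7 s/km

279.7 s/km


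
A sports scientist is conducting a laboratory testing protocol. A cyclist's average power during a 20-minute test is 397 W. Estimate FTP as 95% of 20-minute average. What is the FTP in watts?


FTP = 20-min power * 0.95
= 397 * 0.95
= 377.15 W

377.15 W
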